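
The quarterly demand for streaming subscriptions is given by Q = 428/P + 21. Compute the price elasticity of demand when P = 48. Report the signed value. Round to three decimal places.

-0.298

At P = 48, Q = 29.917.
dQ/dP = −428/P² = -0.186.
ε = (dQ/dP)(P/Q) = (-0.186)(48/29.917).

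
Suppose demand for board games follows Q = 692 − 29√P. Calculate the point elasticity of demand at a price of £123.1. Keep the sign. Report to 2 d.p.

At P = 123.1, Q = 370.244.
dQ/dP = −29/(2√P) = -1.307.
ε = (dQ/dP)(P/Q) = (-1.307)(123.1/370.244).

-0.43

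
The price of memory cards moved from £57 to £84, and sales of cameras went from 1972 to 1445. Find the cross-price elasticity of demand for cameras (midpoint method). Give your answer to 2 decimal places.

ΔQ_x = 1445 − 1972 = -527; ΔP_y = 84 − 57 = 27.
Midpoints: P̄_y = 70.50, Q̄_x = 1708.5.
ε_xy = (ΔQ_x/ΔP_y)(P̄_y/Q̄_x) = (-527/27)(70.50/1708.5).
ε_xy < 0, so the goods are complements.

-0.81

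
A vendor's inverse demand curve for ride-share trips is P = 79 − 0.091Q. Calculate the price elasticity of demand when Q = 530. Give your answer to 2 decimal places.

At Q = 530, P = 79 − 0.091(530) = 30.77.
dP/dQ = −0.091, so dQ/dP = 1/(−0.091) = -10.989.
ε = (dQ/dP)(P/Q) = (-10.989)(30.77/530).

-0.64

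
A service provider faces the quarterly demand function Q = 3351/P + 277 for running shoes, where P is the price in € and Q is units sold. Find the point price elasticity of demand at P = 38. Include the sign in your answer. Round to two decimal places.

-0.24

At P = 38, Q = 365.184.
dQ/dP = −3351/P² = -2.321.
ε = (dQ/dP)(P/Q) = (-2.321)(38/365.184).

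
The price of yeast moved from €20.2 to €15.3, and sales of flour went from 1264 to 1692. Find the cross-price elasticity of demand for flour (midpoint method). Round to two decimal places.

ΔQ_x = 1692 − 1264 = 428; ΔP_y = 15.3 − 20.2 = -4.9.
Midpoints: P̄_y = 17.75, Q̄_x = 1478.0.
ε_xy = (ΔQ_x/ΔP_y)(P̄_y/Q̄_x) = (428/-4.9)(17.75/1478.0).

-1.05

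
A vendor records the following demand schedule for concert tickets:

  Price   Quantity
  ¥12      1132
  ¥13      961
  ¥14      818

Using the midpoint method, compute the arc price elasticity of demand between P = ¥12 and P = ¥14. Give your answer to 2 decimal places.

At P = 12, Q = 1132; at P = 14, Q = 818.
ΔQ = -314, ΔP = 2. Midpoints: P̄ = 13.00, Q̄ = 975.0.
ε = (ΔQ/ΔP)(P̄/Q̄) = (-314/2)(13.00/975.0).

-2.09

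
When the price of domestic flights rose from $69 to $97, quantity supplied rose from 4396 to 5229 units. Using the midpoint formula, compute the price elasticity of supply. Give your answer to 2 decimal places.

ΔQ = 5229 − 4396 = 833; ΔP = 97 − 69 = 28.
Midpoints: P̄ = 83.00, Q̄ = 4812.5.
ε_s = (ΔQ/ΔP)(P̄/Q̄) = (833/28)(83.00/4812.5).

0.51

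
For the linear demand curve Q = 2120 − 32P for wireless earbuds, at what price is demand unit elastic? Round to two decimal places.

For linear demand Q = a − bP, ε = −bP/(a − bP). |ε| = 1 when bP = a − bP, i.e. P = a/(2b).
P = 2120/(2·32) = 2120/64 = 33.1250.

33.13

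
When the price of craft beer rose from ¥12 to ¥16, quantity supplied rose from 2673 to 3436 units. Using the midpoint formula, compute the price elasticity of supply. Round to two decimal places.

0.87

ΔQ = 3436 − 2673 = 763; ΔP = 16 − 12 = 4.
Midpoints: P̄ = 14.00, Q̄ = 3054.5.
ε_s = (ΔQ/ΔP)(P̄/Q̄) = (763/4)(14.00/3054.5).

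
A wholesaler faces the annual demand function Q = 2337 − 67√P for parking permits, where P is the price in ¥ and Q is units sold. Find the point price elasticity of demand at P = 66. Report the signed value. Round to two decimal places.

At P = 66, Q = 1792.689.
dQ/dP = −67/(2√P) = -4.124.
ε = (dQ/dP)(P/Q) = (-4.124)(66/1792.689).

-0.15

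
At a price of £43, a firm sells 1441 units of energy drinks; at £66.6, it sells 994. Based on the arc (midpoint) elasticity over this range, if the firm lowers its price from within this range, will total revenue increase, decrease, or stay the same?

Arc ε = (-447/23.6)(54.80/1217.5) ≈ -0.853.
|ε| = 0.85 < 1, so demand is inelastic. A price cut therefore reduces total revenue.

decrease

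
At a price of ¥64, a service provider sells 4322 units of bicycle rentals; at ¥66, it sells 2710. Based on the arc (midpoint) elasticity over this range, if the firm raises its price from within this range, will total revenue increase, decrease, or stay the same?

decrease

Arc ε = (-1612/2)(65.00/3516.0) ≈ -14.900.
|ε| = 14.90 > 1, so demand is elastic. A price rise therefore reduces total revenue.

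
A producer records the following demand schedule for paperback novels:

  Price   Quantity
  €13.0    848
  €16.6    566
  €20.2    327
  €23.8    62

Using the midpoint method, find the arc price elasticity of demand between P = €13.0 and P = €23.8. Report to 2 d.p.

-2.94

At P = 13.0, Q = 848; at P = 23.8, Q = 62.
ΔQ = -786, ΔP = 10.8. Midpoints: P̄ = 18.40, Q̄ = 455.0.
ε = (ΔQ/ΔP)(P̄/Q̄) = (-786/10.8)(18.40/455.0).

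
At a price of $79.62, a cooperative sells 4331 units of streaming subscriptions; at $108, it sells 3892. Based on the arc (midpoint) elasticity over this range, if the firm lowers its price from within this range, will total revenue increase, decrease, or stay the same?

decrease

Arc ε = (-439/28.38)(93.81/4111.5) ≈ -0.353.
|ε| = 0.35 < 1, so demand is inelastic. A price cut therefore reduces total revenue.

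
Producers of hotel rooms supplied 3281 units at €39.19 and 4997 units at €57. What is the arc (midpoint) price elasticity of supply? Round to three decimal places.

ΔQ = 4997 − 3281 = 1716; ΔP = 57 − 39.19 = 17.81.
Midpoints: P̄ = 48.09, Q̄ = 4139.0.
ε_s = (ΔQ/ΔP)(P̄/Q̄) = (1716/17.81)(48.09/4139.0).

1.120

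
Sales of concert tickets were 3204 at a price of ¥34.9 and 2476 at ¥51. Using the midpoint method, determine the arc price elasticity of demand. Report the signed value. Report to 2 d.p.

ΔQ = 2476 − 3204 = -728; ΔP = 51 − 34.9 = 16.1.
Midpoints: P̄ = 42.95, Q̄ = 2840.0.
ε = (ΔQ/ΔP)(P̄/Q̄) = (-728/16.1)(42.95/2840.0).

-0.68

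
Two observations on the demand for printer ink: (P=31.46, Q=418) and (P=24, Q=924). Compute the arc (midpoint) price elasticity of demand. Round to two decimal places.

ΔQ = 924 − 418 = 506; ΔP = 24 − 31.46 = -7.46.
Midpoints: P̄ = 27.73, Q̄ = 671.0.
ε = (ΔQ/ΔP)(P̄/Q̄) = (506/-7.46)(27.73/671.0).

-2.80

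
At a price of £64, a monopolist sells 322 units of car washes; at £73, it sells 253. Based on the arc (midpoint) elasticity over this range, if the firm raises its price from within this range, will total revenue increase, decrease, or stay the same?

Arc ε = (-69/9)(68.50/287.5) ≈ -1.827.
|ε| = 1.83 > 1, so demand is elastic. A price rise therefore reduces total revenue.

decrease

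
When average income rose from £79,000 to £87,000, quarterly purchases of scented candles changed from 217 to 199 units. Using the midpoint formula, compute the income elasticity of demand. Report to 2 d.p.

-0.90

ΔQ = -18, ΔI = 8000. Midpoints: Ī = 83,000, Q̄ = 208.0.
ε_I = (ΔQ/ΔI)(Ī/Q̄) = (-18/8000)(83000/208.0).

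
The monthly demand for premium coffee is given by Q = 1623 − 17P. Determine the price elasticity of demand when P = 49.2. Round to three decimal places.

At P = 49.2, Q = 786.600.
dQ/dP = −17.
ε = (dQ/dP)(P/Q) = (-17)(49.2/786.600).

-1.063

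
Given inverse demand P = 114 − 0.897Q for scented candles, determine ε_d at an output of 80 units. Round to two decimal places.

-0.59

At Q = 80, P = 114 − 0.897(80) = 42.24.
dP/dQ = −0.897, so dQ/dP = 1/(−0.897) = -1.115.
ε = (dQ/dP)(P/Q) = (-1.115)(42.24/80).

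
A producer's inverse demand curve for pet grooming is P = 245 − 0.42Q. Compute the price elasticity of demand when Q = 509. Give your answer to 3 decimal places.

-0.146

At Q = 509, P = 245 − 0.42(509) = 31.22.
dP/dQ = −0.42, so dQ/dP = 1/(−0.42) = -2.381.
ε = (dQ/dP)(P/Q) = (-2.381)(31.22/509).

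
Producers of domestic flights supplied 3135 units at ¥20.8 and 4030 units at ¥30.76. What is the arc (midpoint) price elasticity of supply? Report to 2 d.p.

0.65

ΔQ = 4030 − 3135 = 895; ΔP = 30.76 − 20.8 = 9.96.
Midpoints: P̄ = 25.78, Q̄ = 3582.5.
ε_s = (ΔQ/ΔP)(P̄/Q̄) = (895/9.96)(25.78/3582.5).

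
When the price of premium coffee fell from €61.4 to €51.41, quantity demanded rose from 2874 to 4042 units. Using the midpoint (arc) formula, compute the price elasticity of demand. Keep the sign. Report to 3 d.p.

ΔQ = 4042 − 2874 = 1168; ΔP = 51.41 − 61.4 = -9.99.
Midpoints: P̄ = 56.41, Q̄ = 3458.0.
ε = (ΔQ/ΔP)(P̄/Q̄) = (1168/-9.99)(56.41/3458.0).

-1.907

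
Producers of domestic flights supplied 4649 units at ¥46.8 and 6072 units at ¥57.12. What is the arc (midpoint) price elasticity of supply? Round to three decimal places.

ΔQ = 6072 − 4649 = 1423; ΔP = 57.12 − 46.8 = 10.32.
Midpoints: P̄ = 51.96, Q̄ = 5360.5.
ε_s = (ΔQ/ΔP)(P̄/Q̄) = (1423/10.32)(51.96/5360.5).

1.337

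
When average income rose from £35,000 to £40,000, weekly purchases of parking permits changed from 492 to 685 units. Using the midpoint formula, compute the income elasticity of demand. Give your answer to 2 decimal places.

ΔQ = 193, ΔI = 5000. Midpoints: Ī = 37,500, Q̄ = 588.5.
ε_I = (ΔQ/ΔI)(Ī/Q̄) = (193/5000)(37500/588.5).

2.46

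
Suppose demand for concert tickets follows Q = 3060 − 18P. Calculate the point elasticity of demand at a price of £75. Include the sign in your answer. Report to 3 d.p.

-0.789

At P = 75, Q = 1710.
dQ/dP = −18.
ε = (dQ/dP)(P/Q) = (-18)(75/1710).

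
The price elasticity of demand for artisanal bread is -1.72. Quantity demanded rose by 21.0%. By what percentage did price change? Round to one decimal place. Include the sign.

%ΔP ≈ %ΔQ / ε = (21.0%)/(-1.72) = -12.21%.

-12.2%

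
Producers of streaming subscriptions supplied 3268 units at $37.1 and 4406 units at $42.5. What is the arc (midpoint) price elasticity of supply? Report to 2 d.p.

2.19

ΔQ = 4406 − 3268 = 1138; ΔP = 42.5 − 37.1 = 5.4.
Midpoints: P̄ = 39.80, Q̄ = 3837.0.
ε_s = (ΔQ/ΔP)(P̄/Q̄) = (1138/5.4)(39.80/3837.0).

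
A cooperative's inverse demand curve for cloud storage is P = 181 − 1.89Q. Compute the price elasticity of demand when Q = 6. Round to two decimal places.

At Q = 6, P = 181 − 1.89(6) = 169.66.
dP/dQ = −1.89, so dQ/dP = 1/(−1.89) = -0.529.
ε = (dQ/dP)(P/Q) = (-0.529)(169.66/6).

-14.96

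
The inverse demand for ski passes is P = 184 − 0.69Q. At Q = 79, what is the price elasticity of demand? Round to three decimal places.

At Q = 79, P = 184 − 0.69(79) = 129.49.
dP/dQ = −0.69, so dQ/dP = 1/(−0.69) = -1.449.
ε = (dQ/dP)(P/Q) = (-1.449)(129.49/79).

-2.376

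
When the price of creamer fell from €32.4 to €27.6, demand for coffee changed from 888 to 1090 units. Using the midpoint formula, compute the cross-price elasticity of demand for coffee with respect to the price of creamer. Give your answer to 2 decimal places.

ΔQ_x = 1090 − 888 = 202; ΔP_y = 27.6 − 32.4 = -4.8.
Midpoints: P̄_y = 30.00, Q̄_x = 989.0.
ε_xy = (ΔQ_x/ΔP_y)(P̄_y/Q̄_x) = (202/-4.8)(30.00/989.0).

-1.28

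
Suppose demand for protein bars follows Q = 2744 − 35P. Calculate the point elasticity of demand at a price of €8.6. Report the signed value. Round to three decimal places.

At P = 8.6, Q = 2443.
dQ/dP = −35.
ε = (dQ/dP)(P/Q) = (-35)(8.6/2443).

-0.123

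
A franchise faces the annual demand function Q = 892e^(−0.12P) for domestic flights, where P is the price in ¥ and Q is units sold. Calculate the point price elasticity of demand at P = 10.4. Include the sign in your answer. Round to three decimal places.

At P = 10.4, Q = 256.074.
dQ/dP = −0.12·892e^(−0.12P) = −0.12Q = -30.729.
ε = (dQ/dP)(P/Q) = (-30.729)(10.4/256.074).

-1.248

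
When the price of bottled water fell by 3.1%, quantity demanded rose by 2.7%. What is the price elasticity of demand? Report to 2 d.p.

-0.87

ε = %ΔQ / %ΔP = (2.7)/(-3.1) = -0.871.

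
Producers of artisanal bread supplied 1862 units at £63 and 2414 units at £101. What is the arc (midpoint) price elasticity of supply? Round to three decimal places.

0.557

ΔQ = 2414 − 1862 = 552; ΔP = 101 − 63 = 38.
Midpoints: P̄ = 82.00, Q̄ = 2138.0.
ε_s = (ΔQ/ΔP)(P̄/Q̄) = (552/38)(82.00/2138.0).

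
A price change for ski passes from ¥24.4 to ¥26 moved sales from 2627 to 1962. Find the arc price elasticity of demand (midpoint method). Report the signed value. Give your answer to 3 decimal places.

-4.565

ΔQ = 1962 − 2627 = -665; ΔP = 26 − 24.4 = 1.6.
Midpoints: P̄ = 25.20, Q̄ = 2294.5.
ε = (ΔQ/ΔP)(P̄/Q̄) = (-665/1.6)(25.20/2294.5).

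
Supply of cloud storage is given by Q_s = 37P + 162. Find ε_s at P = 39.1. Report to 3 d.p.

At P = 39.1, Q_s = 1608.70.
dQ_s/dP = 37.
ε_s = (dQ_s/dP)(P/Q_s) = (37)(39.1/1608.70).

0.899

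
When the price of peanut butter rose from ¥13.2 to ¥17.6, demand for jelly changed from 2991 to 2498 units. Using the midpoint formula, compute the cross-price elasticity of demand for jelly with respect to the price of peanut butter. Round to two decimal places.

-0.63

ΔQ_x = 2498 − 2991 = -493; ΔP_y = 17.6 − 13.2 = 4.4.
Midpoints: P̄_y = 15.40, Q̄_x = 2744.5.
ε_xy = (ΔQ_x/ΔP_y)(P̄_y/Q̄_x) = (-493/4.4)(15.40/2744.5).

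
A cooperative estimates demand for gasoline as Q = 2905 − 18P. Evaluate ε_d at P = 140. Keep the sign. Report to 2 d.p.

At P = 140, Q = 385.
dQ/dP = −18.
ε = (dQ/dP)(P/Q) = (-18)(140/385).
|ε| > 1, so demand is elastic at this price.

-6.55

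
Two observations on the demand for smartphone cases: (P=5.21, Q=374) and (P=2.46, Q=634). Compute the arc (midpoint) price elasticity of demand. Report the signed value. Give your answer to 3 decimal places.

-0.719

ΔQ = 634 − 374 = 260; ΔP = 2.46 − 5.21 = -2.75.
Midpoints: P̄ = 3.83, Q̄ = 504.0.
ε = (ΔQ/ΔP)(P̄/Q̄) = (260/-2.75)(3.83/504.0).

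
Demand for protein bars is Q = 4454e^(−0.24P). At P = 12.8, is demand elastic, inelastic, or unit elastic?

elastic

Q = 206.347, dQ/dP = -49.523.
ε = (dQ/dP)(P/Q) ≈ -3.072.
|ε| = 3.07 > 1.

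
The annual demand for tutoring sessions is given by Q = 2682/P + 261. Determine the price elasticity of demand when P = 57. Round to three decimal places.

-0.153

At P = 57, Q = 308.053.
dQ/dP = −2682/P² = -0.825.
ε = (dQ/dP)(P/Q) = (-0.825)(57/308.053).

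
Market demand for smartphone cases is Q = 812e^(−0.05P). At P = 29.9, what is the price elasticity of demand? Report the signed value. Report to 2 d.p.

At P = 29.9, Q = 182.090.
dQ/dP = −0.05·812e^(−0.05P) = −0.05Q = -9.104.
ε = (dQ/dP)(P/Q) = (-9.104)(29.9/182.090).

-1.50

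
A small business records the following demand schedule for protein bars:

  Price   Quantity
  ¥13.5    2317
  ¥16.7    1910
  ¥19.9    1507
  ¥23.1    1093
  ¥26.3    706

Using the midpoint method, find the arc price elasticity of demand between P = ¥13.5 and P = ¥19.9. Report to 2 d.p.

At P = 13.5, Q = 2317; at P = 19.9, Q = 1507.
ΔQ = -810, ΔP = 6.4. Midpoints: P̄ = 16.70, Q̄ = 1912.0.
ε = (ΔQ/ΔP)(P̄/Q̄) = (-810/6.4)(16.70/1912.0).

-1.11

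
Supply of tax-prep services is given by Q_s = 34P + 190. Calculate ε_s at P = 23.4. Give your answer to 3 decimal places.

At P = 23.4, Q_s = 985.60.
dQ_s/dP = 34.
ε_s = (dQ_s/dP)(P/Q_s) = (34)(23.4/985.60).

0.807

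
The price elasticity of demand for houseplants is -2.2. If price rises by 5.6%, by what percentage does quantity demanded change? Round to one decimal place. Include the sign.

-12.3%

%ΔQ ≈ ε × %ΔP = (-2.2)(5.6%) = -12.32%.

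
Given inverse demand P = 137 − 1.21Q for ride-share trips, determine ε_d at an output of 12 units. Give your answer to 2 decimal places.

-8.44

At Q = 12, P = 137 − 1.21(12) = 122.48.
dP/dQ = −1.21, so dQ/dP = 1/(−1.21) = -0.826.
ε = (dQ/dP)(P/Q) = (-0.826)(122.48/12).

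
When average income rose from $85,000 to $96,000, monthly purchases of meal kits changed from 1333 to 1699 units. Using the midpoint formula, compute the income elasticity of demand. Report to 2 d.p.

ΔQ = 366, ΔI = 11000. Midpoints: Ī = 90,500, Q̄ = 1516.0.
ε_I = (ΔQ/ΔI)(Ī/Q̄) = (366/11000)(90500/1516.0).

1.99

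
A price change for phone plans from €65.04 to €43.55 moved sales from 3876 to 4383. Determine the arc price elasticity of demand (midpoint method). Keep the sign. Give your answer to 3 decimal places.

ΔQ = 4383 − 3876 = 507; ΔP = 43.55 − 65.04 = -21.49.
Midpoints: P̄ = 54.30, Q̄ = 4129.5.
ε = (ΔQ/ΔP)(P̄/Q̄) = (507/-21.49)(54.30/4129.5).

-0.310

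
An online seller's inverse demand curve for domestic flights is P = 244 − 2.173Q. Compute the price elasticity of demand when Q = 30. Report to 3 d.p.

-2.743

At Q = 30, P = 244 − 2.173(30) = 178.81.
dP/dQ = −2.173, so dQ/dP = 1/(−2.173) = -0.460.
ε = (dQ/dP)(P/Q) = (-0.460)(178.81/30).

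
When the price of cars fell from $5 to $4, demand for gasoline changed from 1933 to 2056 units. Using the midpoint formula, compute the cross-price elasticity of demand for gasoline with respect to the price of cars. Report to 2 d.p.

-0.28

ΔQ_x = 2056 − 1933 = 123; ΔP_y = 4 − 5 = -1.
Midpoints: P̄_y = 4.50, Q̄_x = 1994.5.
ε_xy = (ΔQ_x/ΔP_y)(P̄_y/Q̄_x) = (123/-1)(4.50/1994.5).
ε_xy < 0, so the goods are complements.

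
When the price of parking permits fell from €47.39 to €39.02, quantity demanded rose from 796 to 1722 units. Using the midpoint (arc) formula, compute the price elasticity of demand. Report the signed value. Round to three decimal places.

-3.797

ΔQ = 1722 − 796 = 926; ΔP = 39.02 − 47.39 = -8.37.
Midpoints: P̄ = 43.20, Q̄ = 1259.0.
ε = (ΔQ/ΔP)(P̄/Q̄) = (926/-8.37)(43.20/1259.0).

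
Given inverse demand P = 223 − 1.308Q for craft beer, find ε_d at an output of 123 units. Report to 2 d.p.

-0.39

At Q = 123, P = 223 − 1.308(123) = 62.12.
dP/dQ = −1.308, so dQ/dP = 1/(−1.308) = -0.765.
ε = (dQ/dP)(P/Q) = (-0.765)(62.12/123).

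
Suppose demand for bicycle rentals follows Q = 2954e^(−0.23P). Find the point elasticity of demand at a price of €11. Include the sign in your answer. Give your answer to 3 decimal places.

At P = 11, Q = 235.313.
dQ/dP = −0.23·2954e^(−0.23P) = −0.23Q = -54.122.
ε = (dQ/dP)(P/Q) = (-54.122)(11/235.313).

-2.530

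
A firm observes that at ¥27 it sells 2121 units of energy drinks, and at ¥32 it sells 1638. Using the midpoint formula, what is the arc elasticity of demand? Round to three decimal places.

ΔQ = 1638 − 2121 = -483; ΔP = 32 − 27 = 5.
Midpoints: P̄ = 29.50, Q̄ = 1879.5.
ε = (ΔQ/ΔP)(P̄/Q̄) = (-483/5)(29.50/1879.5).

-1.516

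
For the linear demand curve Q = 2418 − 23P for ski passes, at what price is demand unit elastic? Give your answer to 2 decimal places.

52.57

For linear demand Q = a − bP, ε = −bP/(a − bP). |ε| = 1 when bP = a − bP, i.e. P = a/(2b).
P = 2418/(2·23) = 2418/46 = 52.5652.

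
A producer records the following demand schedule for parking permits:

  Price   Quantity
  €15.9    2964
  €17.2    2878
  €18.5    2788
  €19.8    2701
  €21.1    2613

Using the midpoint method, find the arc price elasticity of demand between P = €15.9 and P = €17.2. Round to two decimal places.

-0.37

At P = 15.9, Q = 2964; at P = 17.2, Q = 2878.
ΔQ = -86, ΔP = 1.3. Midpoints: P̄ = 16.55, Q̄ = 2921.0.
ε = (ΔQ/ΔP)(P̄/Q̄) = (-86/1.3)(16.55/2921.0).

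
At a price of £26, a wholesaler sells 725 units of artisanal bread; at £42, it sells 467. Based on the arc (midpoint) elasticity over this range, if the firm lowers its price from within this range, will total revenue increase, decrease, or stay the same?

Arc ε = (-258/16)(34.00/596.0) ≈ -0.920.
|ε| = 0.92 < 1, so demand is inelastic. A price cut therefore reduces total revenue.

decrease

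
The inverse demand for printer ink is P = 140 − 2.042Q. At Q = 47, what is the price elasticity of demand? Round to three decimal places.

-0.459

At Q = 47, P = 140 − 2.042(47) = 44.03.
dP/dQ = −2.042, so dQ/dP = 1/(−2.042) = -0.490.
ε = (dQ/dP)(P/Q) = (-0.490)(44.03/47).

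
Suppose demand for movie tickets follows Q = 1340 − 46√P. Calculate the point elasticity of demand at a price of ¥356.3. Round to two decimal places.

-0.92

At P = 356.3, Q = 471.708.
dQ/dP = −46/(2√P) = -1.218.
ε = (dQ/dP)(P/Q) = (-1.218)(356.3/471.708).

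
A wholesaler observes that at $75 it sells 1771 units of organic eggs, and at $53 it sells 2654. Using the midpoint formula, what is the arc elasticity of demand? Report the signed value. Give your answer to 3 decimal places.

-1.161

ΔQ = 2654 − 1771 = 883; ΔP = 53 − 75 = -22.
Midpoints: P̄ = 64.00, Q̄ = 2212.5.
ε = (ΔQ/ΔP)(P̄/Q̄) = (883/-22)(64.00/2212.5).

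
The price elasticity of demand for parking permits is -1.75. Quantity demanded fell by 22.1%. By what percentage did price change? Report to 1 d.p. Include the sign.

%ΔP ≈ %ΔQ / ε = (-22.1%)/(-1.75) = 12.63%.

12.6%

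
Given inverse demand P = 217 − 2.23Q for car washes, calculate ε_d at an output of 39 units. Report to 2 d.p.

At Q = 39, P = 217 − 2.23(39) = 130.03.
dP/dQ = −2.23, so dQ/dP = 1/(−2.23) = -0.448.
ε = (dQ/dP)(P/Q) = (-0.448)(130.03/39).

-1.50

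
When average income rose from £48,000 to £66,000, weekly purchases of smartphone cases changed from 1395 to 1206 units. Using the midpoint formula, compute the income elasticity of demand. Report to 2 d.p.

ΔQ = -189, ΔI = 18000. Midpoints: Ī = 57,000, Q̄ = 1300.5.
ε_I = (ΔQ/ΔI)(Ī/Q̄) = (-189/18000)(57000/1300.5).

-0.46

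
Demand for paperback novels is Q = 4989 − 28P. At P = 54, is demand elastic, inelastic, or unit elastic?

Q = 3477, dQ/dP = -28.
ε = (dQ/dP)(P/Q) ≈ -0.435.
|ε| = 0.43 < 1.

inelastic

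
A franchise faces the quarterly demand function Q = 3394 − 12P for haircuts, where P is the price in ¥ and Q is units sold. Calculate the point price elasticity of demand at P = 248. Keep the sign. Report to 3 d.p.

At P = 248, Q = 418.
dQ/dP = −12.
ε = (dQ/dP)(P/Q) = (-12)(248/418).

-7.120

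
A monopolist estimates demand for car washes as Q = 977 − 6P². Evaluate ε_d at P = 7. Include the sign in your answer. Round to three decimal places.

At P = 7, Q = 683.
dQ/dP = −12P = -84.
ε = (dQ/dP)(P/Q) = (-84)(7/683).
|ε| < 1, so demand is inelastic at this price.

-0.861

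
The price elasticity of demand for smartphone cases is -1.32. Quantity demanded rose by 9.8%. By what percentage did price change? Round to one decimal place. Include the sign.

-7.4%

%ΔP ≈ %ΔQ / ε = (9.8%)/(-1.32) = -7.42%.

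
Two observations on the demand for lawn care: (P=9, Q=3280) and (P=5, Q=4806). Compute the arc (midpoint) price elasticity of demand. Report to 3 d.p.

ΔQ = 4806 − 3280 = 1526; ΔP = 5 − 9 = -4.
Midpoints: P̄ = 7.00, Q̄ = 4043.0.
ε = (ΔQ/ΔP)(P̄/Q̄) = (1526/-4)(7.00/4043.0).

-0.661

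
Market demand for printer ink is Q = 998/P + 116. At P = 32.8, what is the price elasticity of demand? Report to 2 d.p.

-0.21

At P = 32.8, Q = 146.427.
dQ/dP = −998/P² = -0.928.
ε = (dQ/dP)(P/Q) = (-0.928)(32.8/146.427).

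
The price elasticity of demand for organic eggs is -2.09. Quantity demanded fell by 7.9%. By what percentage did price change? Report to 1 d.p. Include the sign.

%ΔP ≈ %ΔQ / ε = (-7.9%)/(-2.09) = 3.78%.

3.8%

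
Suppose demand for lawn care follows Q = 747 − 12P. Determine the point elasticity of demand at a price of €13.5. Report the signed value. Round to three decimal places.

-0.277

At P = 13.5, Q = 585.
dQ/dP = −12.
ε = (dQ/dP)(P/Q) = (-12)(13.5/585).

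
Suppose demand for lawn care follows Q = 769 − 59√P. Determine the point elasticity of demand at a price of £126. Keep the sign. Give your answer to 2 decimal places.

At P = 126, Q = 106.727.
dQ/dP = −59/(2√P) = -2.628.
ε = (dQ/dP)(P/Q) = (-2.628)(126/106.727).
|ε| > 1, so demand is elastic at this price.

-3.10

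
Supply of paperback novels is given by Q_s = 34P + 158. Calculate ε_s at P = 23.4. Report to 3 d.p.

0.834

At P = 23.4, Q_s = 953.60.
dQ_s/dP = 34.
ε_s = (dQ_s/dP)(P/Q_s) = (34)(23.4/953.60).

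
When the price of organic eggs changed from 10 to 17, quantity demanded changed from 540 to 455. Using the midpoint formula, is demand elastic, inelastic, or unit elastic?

Arc ε ≈ -0.330.
|ε| = 0.33 < 1.

inelastic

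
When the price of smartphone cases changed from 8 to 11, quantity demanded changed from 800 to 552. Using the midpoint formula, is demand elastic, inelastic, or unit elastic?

Arc ε ≈ -1.162.
|ε| = 1.16 > 1.

elastic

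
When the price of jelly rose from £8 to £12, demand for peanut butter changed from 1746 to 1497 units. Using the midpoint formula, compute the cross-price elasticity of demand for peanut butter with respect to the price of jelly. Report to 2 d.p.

ΔQ_x = 1497 − 1746 = -249; ΔP_y = 12 − 8 = 4.
Midpoints: P̄_y = 10.00, Q̄_x = 1621.5.
ε_xy = (ΔQ_x/ΔP_y)(P̄_y/Q̄_x) = (-249/4)(10.00/1621.5).

-0.38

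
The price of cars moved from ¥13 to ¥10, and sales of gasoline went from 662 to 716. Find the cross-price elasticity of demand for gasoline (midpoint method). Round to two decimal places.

-0.30

ΔQ_x = 716 − 662 = 54; ΔP_y = 10 − 13 = -3.
Midpoints: P̄_y = 11.50, Q̄_x = 689.0.
ε_xy = (ΔQ_x/ΔP_y)(P̄_y/Q̄_x) = (54/-3)(11.50/689.0).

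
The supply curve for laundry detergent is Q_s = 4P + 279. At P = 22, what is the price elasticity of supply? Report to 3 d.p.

At P = 22, Q_s = 367.
dQ_s/dP = 4.
ε_s = (dQ_s/dP)(P/Q_s) = (4)(22/367).

0.240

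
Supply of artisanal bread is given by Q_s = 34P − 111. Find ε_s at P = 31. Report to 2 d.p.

At P = 31, Q_s = 943.
dQ_s/dP = 34.
ε_s = (dQ_s/dP)(P/Q_s) = (34)(31/943).

1.12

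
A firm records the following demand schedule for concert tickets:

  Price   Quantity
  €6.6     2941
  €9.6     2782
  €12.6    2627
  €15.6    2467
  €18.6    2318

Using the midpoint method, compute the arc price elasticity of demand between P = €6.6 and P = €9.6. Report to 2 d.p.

At P = 6.6, Q = 2941; at P = 9.6, Q = 2782.
ΔQ = -159, ΔP = 3.0. Midpoints: P̄ = 8.10, Q̄ = 2861.5.
ε = (ΔQ/ΔP)(P̄/Q̄) = (-159/3.0)(8.10/2861.5).

-0.15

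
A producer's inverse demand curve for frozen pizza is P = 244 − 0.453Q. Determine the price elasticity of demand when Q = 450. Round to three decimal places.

-0.197

At Q = 450, P = 244 − 0.453(450) = 40.15.
dP/dQ = −0.453, so dQ/dP = 1/(−0.453) = -2.208.
ε = (dQ/dP)(P/Q) = (-2.208)(40.15/450).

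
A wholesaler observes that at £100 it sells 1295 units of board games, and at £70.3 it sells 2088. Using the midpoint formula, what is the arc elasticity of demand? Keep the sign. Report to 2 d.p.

-1.34

ΔQ = 2088 − 1295 = 793; ΔP = 70.3 − 100 = -29.7.
Midpoints: P̄ = 85.15, Q̄ = 1691.5.
ε = (ΔQ/ΔP)(P̄/Q̄) = (793/-29.7)(85.15/1691.5).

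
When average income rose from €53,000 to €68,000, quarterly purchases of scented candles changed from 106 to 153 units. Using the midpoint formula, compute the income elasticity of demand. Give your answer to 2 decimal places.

ΔQ = 47, ΔI = 15000. Midpoints: Ī = 60,500, Q̄ = 129.5.
ε_I = (ΔQ/ΔI)(Ī/Q̄) = (47/15000)(60500/129.5).
ε_I > 0, so the good is normal.

1.46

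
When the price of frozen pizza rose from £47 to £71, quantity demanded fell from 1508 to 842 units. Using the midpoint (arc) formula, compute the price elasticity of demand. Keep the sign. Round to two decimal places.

-1.39

ΔQ = 842 − 1508 = -666; ΔP = 71 − 47 = 24.
Midpoints: P̄ = 59.00, Q̄ = 1175.0.
ε = (ΔQ/ΔP)(P̄/Q̄) = (-666/24)(59.00/1175.0).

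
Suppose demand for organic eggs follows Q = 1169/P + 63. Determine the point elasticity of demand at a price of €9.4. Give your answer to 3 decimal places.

-0.664

At P = 9.4, Q = 187.362.
dQ/dP = −1169/P² = -13.230.
ε = (dQ/dP)(P/Q) = (-13.230)(9.4/187.362).
|ε| < 1, so demand is inelastic at this price.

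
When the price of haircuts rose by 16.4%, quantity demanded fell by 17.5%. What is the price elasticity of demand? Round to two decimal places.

-1.07

ε = %ΔQ / %ΔP = (-17.5)/(16.4) = -1.067.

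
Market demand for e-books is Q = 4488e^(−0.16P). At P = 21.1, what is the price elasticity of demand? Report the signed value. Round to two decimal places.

At P = 21.1, Q = 153.417.
dQ/dP = −0.16·4488e^(−0.16P) = −0.16Q = -24.547.
ε = (dQ/dP)(P/Q) = (-24.547)(21.1/153.417).
|ε| > 1, so demand is elastic at this price.

-3.38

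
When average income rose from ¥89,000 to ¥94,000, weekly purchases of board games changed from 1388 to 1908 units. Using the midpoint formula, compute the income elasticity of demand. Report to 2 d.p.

ΔQ = 520, ΔI = 5000. Midpoints: Ī = 91,500, Q̄ = 1648.0.
ε_I = (ΔQ/ΔI)(Ī/Q̄) = (520/5000)(91500/1648.0).
ε_I > 0, so the good is normal.

5.77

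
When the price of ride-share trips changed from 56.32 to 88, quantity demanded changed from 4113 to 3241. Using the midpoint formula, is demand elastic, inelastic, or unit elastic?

inelastic

Arc ε ≈ -0.540.
|ε| = 0.54 < 1.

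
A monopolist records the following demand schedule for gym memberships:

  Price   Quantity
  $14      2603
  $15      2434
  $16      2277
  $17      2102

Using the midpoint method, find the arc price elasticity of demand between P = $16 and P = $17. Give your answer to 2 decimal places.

At P = 16, Q = 2277; at P = 17, Q = 2102.
ΔQ = -175, ΔP = 1. Midpoints: P̄ = 16.50, Q̄ = 2189.5.
ε = (ΔQ/ΔP)(P̄/Q̄) = (-175/1)(16.50/2189.5).

-1.32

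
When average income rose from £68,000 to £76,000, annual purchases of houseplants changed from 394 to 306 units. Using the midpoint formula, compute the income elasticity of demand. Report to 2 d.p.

ΔQ = -88, ΔI = 8000. Midpoints: Ī = 72,000, Q̄ = 350.0.
ε_I = (ΔQ/ΔI)(Ī/Q̄) = (-88/8000)(72000/350.0).

-2.26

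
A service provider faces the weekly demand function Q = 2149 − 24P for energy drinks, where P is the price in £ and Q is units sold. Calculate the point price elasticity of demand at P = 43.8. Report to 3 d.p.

-0.958

At P = 43.8, Q = 1097.800.
dQ/dP = −24.
ε = (dQ/dP)(P/Q) = (-24)(43.8/1097.800).
|ε| < 1, so demand is inelastic at this price.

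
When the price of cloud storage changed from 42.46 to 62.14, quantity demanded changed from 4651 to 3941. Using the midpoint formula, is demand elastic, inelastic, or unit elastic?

Arc ε ≈ -0.439.
|ε| = 0.44 < 1.

inelastic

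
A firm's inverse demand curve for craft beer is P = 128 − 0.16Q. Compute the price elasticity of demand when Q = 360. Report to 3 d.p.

-1.222

At Q = 360, P = 128 − 0.16(360) = 70.40.
dP/dQ = −0.16, so dQ/dP = 1/(−0.16) = -6.250.
ε = (dQ/dP)(P/Q) = (-6.250)(70.40/360).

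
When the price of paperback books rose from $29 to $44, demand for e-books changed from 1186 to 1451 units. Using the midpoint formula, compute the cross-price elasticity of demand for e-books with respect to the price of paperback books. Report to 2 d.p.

ΔQ_x = 1451 − 1186 = 265; ΔP_y = 44 − 29 = 15.
Midpoints: P̄_y = 36.50, Q̄_x = 1318.5.
ε_xy = (ΔQ_x/ΔP_y)(P̄_y/Q̄_x) = (265/15)(36.50/1318.5).

0.49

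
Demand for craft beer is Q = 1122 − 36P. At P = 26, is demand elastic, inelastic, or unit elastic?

elastic

Q = 186, dQ/dP = -36.
ε = (dQ/dP)(P/Q) ≈ -5.032.
|ε| = 5.03 > 1.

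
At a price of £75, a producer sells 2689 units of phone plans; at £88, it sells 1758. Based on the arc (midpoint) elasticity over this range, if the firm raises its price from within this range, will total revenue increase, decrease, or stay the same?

Arc ε = (-931/13)(81.50/2223.5) ≈ -2.625.
|ε| = 2.62 > 1, so demand is elastic. A price rise therefore reduces total revenue.

decrease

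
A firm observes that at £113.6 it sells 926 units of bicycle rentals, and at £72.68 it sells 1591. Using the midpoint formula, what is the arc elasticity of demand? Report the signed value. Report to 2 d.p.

ΔQ = 1591 − 926 = 665; ΔP = 72.68 − 113.6 = -40.92.
Midpoints: P̄ = 93.14, Q̄ = 1258.5.
ε = (ΔQ/ΔP)(P̄/Q̄) = (665/-40.92)(93.14/1258.5).

-1.20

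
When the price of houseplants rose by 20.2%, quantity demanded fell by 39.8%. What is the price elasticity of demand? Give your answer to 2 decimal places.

ε = %ΔQ / %ΔP = (-39.8)/(20.2) = -1.970.

-1.97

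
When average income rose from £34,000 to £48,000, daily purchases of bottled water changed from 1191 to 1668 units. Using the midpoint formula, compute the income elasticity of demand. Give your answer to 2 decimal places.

0.98

ΔQ = 477, ΔI = 14000. Midpoints: Ī = 41,000, Q̄ = 1429.5.
ε_I = (ΔQ/ΔI)(Ī/Q̄) = (477/14000)(41000/1429.5).
ε_I > 0, so the good is normal.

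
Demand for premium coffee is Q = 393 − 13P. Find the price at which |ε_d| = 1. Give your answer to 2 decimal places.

15.12

For linear demand Q = a − bP, ε = −bP/(a − bP). |ε| = 1 when bP = a − bP, i.e. P = a/(2b).
P = 393/(2·13) = 393/26 = 15.1154.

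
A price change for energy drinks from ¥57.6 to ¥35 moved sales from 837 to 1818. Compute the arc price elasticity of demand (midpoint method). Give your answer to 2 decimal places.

ΔQ = 1818 − 837 = 981; ΔP = 35 − 57.6 = -22.6.
Midpoints: P̄ = 46.30, Q̄ = 1327.5.
ε = (ΔQ/ΔP)(P̄/Q̄) = (981/-22.6)(46.30/1327.5).

-1.51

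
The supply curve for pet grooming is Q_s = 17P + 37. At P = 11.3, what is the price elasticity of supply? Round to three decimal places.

0.838

At P = 11.3, Q_s = 229.10.
dQ_s/dP = 17.
ε_s = (dQ_s/dP)(P/Q_s) = (17)(11.3/229.10).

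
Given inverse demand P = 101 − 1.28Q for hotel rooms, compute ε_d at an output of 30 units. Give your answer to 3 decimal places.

At Q = 30, P = 101 − 1.28(30) = 62.60.
dP/dQ = −1.28, so dQ/dP = 1/(−1.28) = -0.781.
ε = (dQ/dP)(P/Q) = (-0.781)(62.60/30).

-1.630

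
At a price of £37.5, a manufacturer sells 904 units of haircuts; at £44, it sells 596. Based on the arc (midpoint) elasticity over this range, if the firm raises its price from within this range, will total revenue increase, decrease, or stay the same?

decrease

Arc ε = (-308/6.5)(40.75/750.0) ≈ -2.575.
|ε| = 2.57 > 1, so demand is elastic. A price rise therefore reduces total revenue.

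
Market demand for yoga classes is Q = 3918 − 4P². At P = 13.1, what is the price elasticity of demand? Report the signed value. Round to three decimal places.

At P = 13.1, Q = 3231.560.
dQ/dP = −8P = -104.800.
ε = (dQ/dP)(P/Q) = (-104.800)(13.1/3231.560).

-0.425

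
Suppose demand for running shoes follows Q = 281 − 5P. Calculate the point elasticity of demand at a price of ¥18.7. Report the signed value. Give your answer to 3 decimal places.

-0.499

At P = 18.7, Q = 187.500.
dQ/dP = −5.
ε = (dQ/dP)(P/Q) = (-5)(18.7/187.500).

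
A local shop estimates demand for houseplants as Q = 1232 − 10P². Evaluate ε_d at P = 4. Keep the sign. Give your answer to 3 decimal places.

At P = 4, Q = 1072.
dQ/dP = −20P = -80.
ε = (dQ/dP)(P/Q) = (-80)(4/1072).

-0.299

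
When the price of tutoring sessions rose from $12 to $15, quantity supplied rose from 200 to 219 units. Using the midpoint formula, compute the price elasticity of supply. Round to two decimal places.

ΔQ = 219 − 200 = 19; ΔP = 15 − 12 = 3.
Midpoints: P̄ = 13.50, Q̄ = 209.5.
ε_s = (ΔQ/ΔP)(P̄/Q̄) = (19/3)(13.50/209.5).

0.41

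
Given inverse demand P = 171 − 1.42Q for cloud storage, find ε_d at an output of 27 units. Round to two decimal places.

At Q = 27, P = 171 − 1.42(27) = 132.66.
dP/dQ = −1.42, so dQ/dP = 1/(−1.42) = -0.704.
ε = (dQ/dP)(P/Q) = (-0.704)(132.66/27).

-3.46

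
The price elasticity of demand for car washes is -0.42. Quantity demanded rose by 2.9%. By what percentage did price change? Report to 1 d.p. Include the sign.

%ΔP ≈ %ΔQ / ε = (2.9%)/(-0.42) = -6.90%.

-6.9%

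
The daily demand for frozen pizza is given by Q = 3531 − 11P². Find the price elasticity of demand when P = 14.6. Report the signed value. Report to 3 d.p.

-3.953

At P = 14.6, Q = 1186.240.
dQ/dP = −22P = -321.200.
ε = (dQ/dP)(P/Q) = (-321.200)(14.6/1186.240).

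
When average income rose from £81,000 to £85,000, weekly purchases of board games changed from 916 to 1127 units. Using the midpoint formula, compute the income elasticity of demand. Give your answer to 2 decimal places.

ΔQ = 211, ΔI = 4000. Midpoints: Ī = 83,000, Q̄ = 1021.5.
ε_I = (ΔQ/ΔI)(Ī/Q̄) = (211/4000)(83000/1021.5).
ε_I > 0, so the good is normal.

4.29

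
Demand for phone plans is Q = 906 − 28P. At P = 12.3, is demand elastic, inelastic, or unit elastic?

Q = 561.600, dQ/dP = -28.
ε = (dQ/dP)(P/Q) ≈ -0.613.
|ε| = 0.61 < 1.

inelastic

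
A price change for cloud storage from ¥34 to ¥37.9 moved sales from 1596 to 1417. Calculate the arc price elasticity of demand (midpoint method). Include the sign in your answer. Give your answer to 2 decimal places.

ΔQ = 1417 − 1596 = -179; ΔP = 37.9 − 34 = 3.9.
Midpoints: P̄ = 35.95, Q̄ = 1506.5.
ε = (ΔQ/ΔP)(P̄/Q̄) = (-179/3.9)(35.95/1506.5).

-1.10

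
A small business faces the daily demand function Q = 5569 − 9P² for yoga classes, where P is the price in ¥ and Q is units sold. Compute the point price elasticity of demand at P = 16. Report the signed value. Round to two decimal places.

-1.41

At P = 16, Q = 3265.
dQ/dP = −18P = -288.
ε = (dQ/dP)(P/Q) = (-288)(16/3265).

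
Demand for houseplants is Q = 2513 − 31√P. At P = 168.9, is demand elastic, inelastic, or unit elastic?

inelastic

Q = 2110.119, dQ/dP = -1.193.
ε = (dQ/dP)(P/Q) ≈ -0.095.
|ε| = 0.10 < 1.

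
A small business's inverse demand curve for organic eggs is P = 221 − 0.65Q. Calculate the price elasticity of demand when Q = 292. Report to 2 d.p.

At Q = 292, P = 221 − 0.65(292) = 31.20.
dP/dQ = −0.65, so dQ/dP = 1/(−0.65) = -1.538.
ε = (dQ/dP)(P/Q) = (-1.538)(31.20/292).

-0.16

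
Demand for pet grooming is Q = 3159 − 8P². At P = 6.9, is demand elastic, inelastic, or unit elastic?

Q = 2778.120, dQ/dP = -110.400.
ε = (dQ/dP)(P/Q) ≈ -0.274.
|ε| = 0.27 < 1.

inelastic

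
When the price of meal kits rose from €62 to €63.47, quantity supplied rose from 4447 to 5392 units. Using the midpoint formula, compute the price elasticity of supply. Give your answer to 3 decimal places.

8.198

ΔQ = 5392 − 4447 = 945; ΔP = 63.47 − 62 = 1.47.
Midpoints: P̄ = 62.73, Q̄ = 4919.5.
ε_s = (ΔQ/ΔP)(P̄/Q̄) = (945/1.47)(62.73/4919.5).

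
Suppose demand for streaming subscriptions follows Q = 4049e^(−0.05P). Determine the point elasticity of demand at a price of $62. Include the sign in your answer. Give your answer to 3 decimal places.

-3.100

At P = 62, Q = 182.404.
dQ/dP = −0.05·4049e^(−0.05P) = −0.05Q = -9.120.
ε = (dQ/dP)(P/Q) = (-9.120)(62/182.404).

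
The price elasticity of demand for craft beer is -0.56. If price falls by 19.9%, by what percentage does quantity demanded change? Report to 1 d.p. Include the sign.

%ΔQ ≈ ε × %ΔP = (-0.56)(-19.9%) = 11.14%.

11.1%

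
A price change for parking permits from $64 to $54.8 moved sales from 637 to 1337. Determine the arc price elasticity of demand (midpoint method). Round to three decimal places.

-4.579

ΔQ = 1337 − 637 = 700; ΔP = 54.8 − 64 = -9.2.
Midpoints: P̄ = 59.40, Q̄ = 987.0.
ε = (ΔQ/ΔP)(P̄/Q̄) = (700/-9.2)(59.40/987.0).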